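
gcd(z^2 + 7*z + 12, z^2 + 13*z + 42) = 1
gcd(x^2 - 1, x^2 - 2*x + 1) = x - 1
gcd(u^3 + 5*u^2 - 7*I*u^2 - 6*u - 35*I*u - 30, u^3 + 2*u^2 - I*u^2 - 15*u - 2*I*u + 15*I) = u^2 + u*(5 - I) - 5*I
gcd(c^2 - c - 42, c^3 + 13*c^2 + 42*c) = c + 6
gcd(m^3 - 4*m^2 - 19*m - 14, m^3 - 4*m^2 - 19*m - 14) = m^3 - 4*m^2 - 19*m - 14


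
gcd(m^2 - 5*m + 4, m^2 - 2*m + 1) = m - 1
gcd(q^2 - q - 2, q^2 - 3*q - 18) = 1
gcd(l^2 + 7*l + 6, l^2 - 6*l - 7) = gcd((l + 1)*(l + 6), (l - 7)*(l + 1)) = l + 1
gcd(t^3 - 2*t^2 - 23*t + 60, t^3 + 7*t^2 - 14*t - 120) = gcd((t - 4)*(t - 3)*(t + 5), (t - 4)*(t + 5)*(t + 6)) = t^2 + t - 20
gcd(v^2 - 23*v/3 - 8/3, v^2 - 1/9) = v + 1/3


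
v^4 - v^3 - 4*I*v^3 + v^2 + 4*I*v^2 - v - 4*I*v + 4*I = (v - 1)*(v - 4*I)*(v - I)*(v + I)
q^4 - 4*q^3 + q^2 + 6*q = q*(q - 3)*(q - 2)*(q + 1)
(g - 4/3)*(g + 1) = g^2 - g/3 - 4/3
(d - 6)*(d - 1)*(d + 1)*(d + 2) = d^4 - 4*d^3 - 13*d^2 + 4*d + 12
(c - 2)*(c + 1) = c^2 - c - 2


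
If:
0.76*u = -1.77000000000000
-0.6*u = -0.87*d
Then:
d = -1.61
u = -2.33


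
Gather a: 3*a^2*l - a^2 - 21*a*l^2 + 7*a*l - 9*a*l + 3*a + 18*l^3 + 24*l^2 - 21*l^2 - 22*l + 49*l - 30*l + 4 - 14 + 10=a^2*(3*l - 1) + a*(-21*l^2 - 2*l + 3) + 18*l^3 + 3*l^2 - 3*l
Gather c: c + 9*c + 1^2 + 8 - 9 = 10*c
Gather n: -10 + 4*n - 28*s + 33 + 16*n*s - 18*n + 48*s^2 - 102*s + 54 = n*(16*s - 14) + 48*s^2 - 130*s + 77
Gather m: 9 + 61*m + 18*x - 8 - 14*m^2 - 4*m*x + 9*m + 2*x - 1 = -14*m^2 + m*(70 - 4*x) + 20*x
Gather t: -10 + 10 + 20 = 20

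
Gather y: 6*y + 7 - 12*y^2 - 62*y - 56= -12*y^2 - 56*y - 49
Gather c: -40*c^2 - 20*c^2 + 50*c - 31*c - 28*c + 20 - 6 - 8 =-60*c^2 - 9*c + 6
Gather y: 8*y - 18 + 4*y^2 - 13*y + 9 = 4*y^2 - 5*y - 9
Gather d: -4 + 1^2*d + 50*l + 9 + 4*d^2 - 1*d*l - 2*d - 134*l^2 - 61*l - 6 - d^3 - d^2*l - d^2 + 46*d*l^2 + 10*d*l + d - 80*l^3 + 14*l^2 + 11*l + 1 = -d^3 + d^2*(3 - l) + d*(46*l^2 + 9*l) - 80*l^3 - 120*l^2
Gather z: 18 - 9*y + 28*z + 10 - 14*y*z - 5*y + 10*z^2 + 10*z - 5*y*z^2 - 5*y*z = -14*y + z^2*(10 - 5*y) + z*(38 - 19*y) + 28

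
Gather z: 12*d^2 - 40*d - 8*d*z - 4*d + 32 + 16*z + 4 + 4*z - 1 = 12*d^2 - 44*d + z*(20 - 8*d) + 35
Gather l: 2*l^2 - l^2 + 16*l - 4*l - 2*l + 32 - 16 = l^2 + 10*l + 16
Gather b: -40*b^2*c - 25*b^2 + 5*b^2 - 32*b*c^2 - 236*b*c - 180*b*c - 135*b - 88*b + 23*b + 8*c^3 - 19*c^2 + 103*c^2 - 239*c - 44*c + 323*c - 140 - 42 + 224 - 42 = b^2*(-40*c - 20) + b*(-32*c^2 - 416*c - 200) + 8*c^3 + 84*c^2 + 40*c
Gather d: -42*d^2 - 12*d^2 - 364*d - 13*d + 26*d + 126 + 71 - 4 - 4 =-54*d^2 - 351*d + 189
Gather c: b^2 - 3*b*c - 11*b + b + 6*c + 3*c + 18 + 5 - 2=b^2 - 10*b + c*(9 - 3*b) + 21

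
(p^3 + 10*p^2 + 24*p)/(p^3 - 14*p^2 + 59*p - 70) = p*(p^2 + 10*p + 24)/(p^3 - 14*p^2 + 59*p - 70)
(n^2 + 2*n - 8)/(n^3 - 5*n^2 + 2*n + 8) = (n + 4)/(n^2 - 3*n - 4)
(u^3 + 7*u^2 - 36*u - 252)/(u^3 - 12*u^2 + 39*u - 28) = (u^3 + 7*u^2 - 36*u - 252)/(u^3 - 12*u^2 + 39*u - 28)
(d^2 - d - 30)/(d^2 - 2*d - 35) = (d - 6)/(d - 7)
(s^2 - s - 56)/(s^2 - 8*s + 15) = (s^2 - s - 56)/(s^2 - 8*s + 15)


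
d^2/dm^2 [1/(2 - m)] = -2/(m - 2)^3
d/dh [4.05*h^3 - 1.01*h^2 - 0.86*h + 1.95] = 12.15*h^2 - 2.02*h - 0.86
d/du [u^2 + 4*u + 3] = 2*u + 4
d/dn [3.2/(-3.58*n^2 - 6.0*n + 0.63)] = (22.912*n + 19.2)/(3.58*n^2 + 6.0*n - 0.63)^2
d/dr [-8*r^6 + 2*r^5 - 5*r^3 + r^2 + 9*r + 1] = -48*r^5 + 10*r^4 - 15*r^2 + 2*r + 9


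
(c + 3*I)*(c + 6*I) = c^2 + 9*I*c - 18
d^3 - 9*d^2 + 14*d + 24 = (d - 6)*(d - 4)*(d + 1)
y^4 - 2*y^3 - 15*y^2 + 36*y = y*(y - 3)^2*(y + 4)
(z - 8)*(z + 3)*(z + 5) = z^3 - 49*z - 120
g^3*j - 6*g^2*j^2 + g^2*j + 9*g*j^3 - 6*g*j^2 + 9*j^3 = (g - 3*j)^2*(g*j + j)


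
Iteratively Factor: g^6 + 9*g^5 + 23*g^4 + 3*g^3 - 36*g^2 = (g + 3)*(g^5 + 6*g^4 + 5*g^3 - 12*g^2) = (g + 3)^2*(g^4 + 3*g^3 - 4*g^2) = g*(g + 3)^2*(g^3 + 3*g^2 - 4*g) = g*(g + 3)^2*(g + 4)*(g^2 - g) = g^2*(g + 3)^2*(g + 4)*(g - 1)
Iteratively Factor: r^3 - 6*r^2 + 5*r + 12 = (r - 4)*(r^2 - 2*r - 3) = (r - 4)*(r + 1)*(r - 3)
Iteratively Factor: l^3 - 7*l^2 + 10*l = (l)*(l^2 - 7*l + 10) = l*(l - 5)*(l - 2)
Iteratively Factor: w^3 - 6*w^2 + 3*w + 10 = (w - 2)*(w^2 - 4*w - 5) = (w - 2)*(w + 1)*(w - 5)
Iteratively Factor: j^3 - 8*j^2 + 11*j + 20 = (j - 5)*(j^2 - 3*j - 4) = (j - 5)*(j + 1)*(j - 4)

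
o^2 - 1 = (o - 1)*(o + 1)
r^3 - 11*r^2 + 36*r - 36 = (r - 6)*(r - 3)*(r - 2)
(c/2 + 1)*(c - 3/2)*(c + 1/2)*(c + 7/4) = c^4/2 + 11*c^3/8 - c^2/2 - 101*c/32 - 21/16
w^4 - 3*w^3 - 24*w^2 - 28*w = w*(w - 7)*(w + 2)^2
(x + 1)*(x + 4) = x^2 + 5*x + 4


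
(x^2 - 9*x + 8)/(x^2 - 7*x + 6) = (x - 8)/(x - 6)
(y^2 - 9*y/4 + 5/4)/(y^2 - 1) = (y - 5/4)/(y + 1)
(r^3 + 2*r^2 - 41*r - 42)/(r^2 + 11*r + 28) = (r^2 - 5*r - 6)/(r + 4)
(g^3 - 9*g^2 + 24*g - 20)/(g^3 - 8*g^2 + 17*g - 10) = (g - 2)/(g - 1)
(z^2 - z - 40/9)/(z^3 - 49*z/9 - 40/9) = 1/(z + 1)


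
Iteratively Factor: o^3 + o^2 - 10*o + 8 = (o - 2)*(o^2 + 3*o - 4) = (o - 2)*(o - 1)*(o + 4)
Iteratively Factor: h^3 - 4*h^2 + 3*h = (h - 1)*(h^2 - 3*h) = (h - 3)*(h - 1)*(h)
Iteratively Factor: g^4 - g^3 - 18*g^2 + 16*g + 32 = (g + 1)*(g^3 - 2*g^2 - 16*g + 32) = (g - 4)*(g + 1)*(g^2 + 2*g - 8) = (g - 4)*(g + 1)*(g + 4)*(g - 2)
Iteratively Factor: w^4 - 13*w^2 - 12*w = (w)*(w^3 - 13*w - 12) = w*(w - 4)*(w^2 + 4*w + 3) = w*(w - 4)*(w + 1)*(w + 3)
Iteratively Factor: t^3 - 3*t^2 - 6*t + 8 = (t + 2)*(t^2 - 5*t + 4) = (t - 1)*(t + 2)*(t - 4)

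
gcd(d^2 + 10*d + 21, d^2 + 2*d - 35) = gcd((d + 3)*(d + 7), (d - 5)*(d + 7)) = d + 7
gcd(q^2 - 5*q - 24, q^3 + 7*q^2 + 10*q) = 1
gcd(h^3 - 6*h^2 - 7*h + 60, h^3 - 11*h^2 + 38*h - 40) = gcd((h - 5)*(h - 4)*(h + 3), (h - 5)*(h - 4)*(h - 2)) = h^2 - 9*h + 20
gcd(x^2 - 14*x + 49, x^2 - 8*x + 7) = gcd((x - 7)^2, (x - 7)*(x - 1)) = x - 7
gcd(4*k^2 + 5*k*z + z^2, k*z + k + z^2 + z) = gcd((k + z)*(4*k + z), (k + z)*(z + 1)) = k + z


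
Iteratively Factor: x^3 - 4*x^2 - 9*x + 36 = (x + 3)*(x^2 - 7*x + 12) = (x - 4)*(x + 3)*(x - 3)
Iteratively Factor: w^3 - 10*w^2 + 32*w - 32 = (w - 4)*(w^2 - 6*w + 8) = (w - 4)*(w - 2)*(w - 4)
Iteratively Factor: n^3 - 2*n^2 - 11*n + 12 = (n - 1)*(n^2 - n - 12) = (n - 4)*(n - 1)*(n + 3)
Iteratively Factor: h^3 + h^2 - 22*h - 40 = (h + 4)*(h^2 - 3*h - 10) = (h + 2)*(h + 4)*(h - 5)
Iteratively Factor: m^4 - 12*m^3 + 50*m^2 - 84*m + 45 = (m - 3)*(m^3 - 9*m^2 + 23*m - 15) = (m - 3)*(m - 1)*(m^2 - 8*m + 15) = (m - 5)*(m - 3)*(m - 1)*(m - 3)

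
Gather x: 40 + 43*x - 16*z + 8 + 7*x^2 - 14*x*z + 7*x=7*x^2 + x*(50 - 14*z) - 16*z + 48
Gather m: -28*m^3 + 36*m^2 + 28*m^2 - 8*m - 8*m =-28*m^3 + 64*m^2 - 16*m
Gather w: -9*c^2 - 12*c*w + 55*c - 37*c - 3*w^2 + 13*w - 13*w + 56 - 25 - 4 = -9*c^2 - 12*c*w + 18*c - 3*w^2 + 27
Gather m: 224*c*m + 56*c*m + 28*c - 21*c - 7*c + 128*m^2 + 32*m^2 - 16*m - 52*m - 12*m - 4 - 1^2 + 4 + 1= 160*m^2 + m*(280*c - 80)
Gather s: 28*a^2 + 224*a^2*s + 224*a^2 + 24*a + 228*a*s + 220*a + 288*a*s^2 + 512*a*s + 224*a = 252*a^2 + 288*a*s^2 + 468*a + s*(224*a^2 + 740*a)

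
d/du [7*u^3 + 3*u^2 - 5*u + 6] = 21*u^2 + 6*u - 5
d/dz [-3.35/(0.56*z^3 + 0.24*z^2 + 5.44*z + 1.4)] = (5.628*z^2 + 1.608*z + 18.224)/(0.56*z^3 + 0.24*z^2 + 5.44*z + 1.4)^2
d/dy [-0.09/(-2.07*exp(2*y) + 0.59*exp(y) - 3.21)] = (0.0531 - 0.3726*exp(y))*exp(y)/(2.07*exp(2*y) - 0.59*exp(y) + 3.21)^2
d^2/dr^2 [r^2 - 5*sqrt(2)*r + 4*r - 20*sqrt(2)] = 2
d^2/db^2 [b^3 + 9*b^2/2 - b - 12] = 6*b + 9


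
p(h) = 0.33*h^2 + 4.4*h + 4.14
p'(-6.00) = 0.44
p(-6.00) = -10.38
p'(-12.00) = -3.52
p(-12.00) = -1.14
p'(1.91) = 5.66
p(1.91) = 13.75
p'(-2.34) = 2.86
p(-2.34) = -4.35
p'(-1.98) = 3.09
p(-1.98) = -3.28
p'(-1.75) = 3.24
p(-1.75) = -2.55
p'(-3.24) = 2.26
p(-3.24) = -6.65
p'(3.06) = 6.42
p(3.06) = 20.69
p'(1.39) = 5.32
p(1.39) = 10.89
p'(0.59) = 4.79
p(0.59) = 6.85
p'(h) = 0.66*h + 4.4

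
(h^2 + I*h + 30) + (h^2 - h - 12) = 2*h^2 - h + I*h + 18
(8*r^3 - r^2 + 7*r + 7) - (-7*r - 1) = 8*r^3 - r^2 + 14*r + 8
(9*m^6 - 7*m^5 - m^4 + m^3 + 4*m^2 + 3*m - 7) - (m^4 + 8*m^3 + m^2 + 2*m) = 9*m^6 - 7*m^5 - 2*m^4 - 7*m^3 + 3*m^2 + m - 7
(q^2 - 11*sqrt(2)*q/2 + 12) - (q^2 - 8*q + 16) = -11*sqrt(2)*q/2 + 8*q - 4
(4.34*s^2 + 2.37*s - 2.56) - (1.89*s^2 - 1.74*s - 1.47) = 2.45*s^2 + 4.11*s - 1.09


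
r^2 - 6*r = r*(r - 6)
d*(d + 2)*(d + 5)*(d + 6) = d^4 + 13*d^3 + 52*d^2 + 60*d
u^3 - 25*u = u*(u - 5)*(u + 5)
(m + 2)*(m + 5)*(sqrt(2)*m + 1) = sqrt(2)*m^3 + m^2 + 7*sqrt(2)*m^2 + 7*m + 10*sqrt(2)*m + 10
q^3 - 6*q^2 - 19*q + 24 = (q - 8)*(q - 1)*(q + 3)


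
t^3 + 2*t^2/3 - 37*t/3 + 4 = (t - 3)*(t - 1/3)*(t + 4)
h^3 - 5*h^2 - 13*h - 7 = (h - 7)*(h + 1)^2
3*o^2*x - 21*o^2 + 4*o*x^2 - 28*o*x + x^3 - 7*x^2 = (o + x)*(3*o + x)*(x - 7)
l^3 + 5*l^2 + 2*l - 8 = (l - 1)*(l + 2)*(l + 4)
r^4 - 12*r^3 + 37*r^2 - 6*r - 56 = (r - 7)*(r - 4)*(r - 2)*(r + 1)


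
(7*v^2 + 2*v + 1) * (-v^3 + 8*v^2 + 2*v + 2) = -7*v^5 + 54*v^4 + 29*v^3 + 26*v^2 + 6*v + 2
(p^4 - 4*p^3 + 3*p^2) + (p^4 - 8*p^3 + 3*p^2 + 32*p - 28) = 2*p^4 - 12*p^3 + 6*p^2 + 32*p - 28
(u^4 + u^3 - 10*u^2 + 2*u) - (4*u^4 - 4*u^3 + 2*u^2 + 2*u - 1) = -3*u^4 + 5*u^3 - 12*u^2 + 1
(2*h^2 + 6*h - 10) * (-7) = -14*h^2 - 42*h + 70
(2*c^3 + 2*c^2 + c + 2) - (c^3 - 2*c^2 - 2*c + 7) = c^3 + 4*c^2 + 3*c - 5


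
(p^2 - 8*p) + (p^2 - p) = 2*p^2 - 9*p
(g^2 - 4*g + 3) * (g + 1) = g^3 - 3*g^2 - g + 3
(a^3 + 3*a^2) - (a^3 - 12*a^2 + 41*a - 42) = 15*a^2 - 41*a + 42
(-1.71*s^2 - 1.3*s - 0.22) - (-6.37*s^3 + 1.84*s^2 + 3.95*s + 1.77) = 6.37*s^3 - 3.55*s^2 - 5.25*s - 1.99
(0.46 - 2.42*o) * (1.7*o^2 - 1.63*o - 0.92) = -4.114*o^3 + 4.7266*o^2 + 1.4766*o - 0.4232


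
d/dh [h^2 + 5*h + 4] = 2*h + 5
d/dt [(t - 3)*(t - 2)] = 2*t - 5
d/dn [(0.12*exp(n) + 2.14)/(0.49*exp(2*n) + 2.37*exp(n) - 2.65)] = (-(0.12*exp(n) + 2.14)*(0.98*exp(n) + 2.37) + 0.0588*exp(2*n) + 0.2844*exp(n) - 0.318)*exp(n)/(0.49*exp(2*n) + 2.37*exp(n) - 2.65)^2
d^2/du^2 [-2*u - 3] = 0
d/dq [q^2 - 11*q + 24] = 2*q - 11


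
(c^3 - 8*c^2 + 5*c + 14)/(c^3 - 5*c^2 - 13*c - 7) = (c - 2)/(c + 1)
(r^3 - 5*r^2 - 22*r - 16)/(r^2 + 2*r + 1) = (r^2 - 6*r - 16)/(r + 1)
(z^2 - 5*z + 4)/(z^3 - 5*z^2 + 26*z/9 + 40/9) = 9*(z - 1)/(9*z^2 - 9*z - 10)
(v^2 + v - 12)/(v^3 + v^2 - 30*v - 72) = (v - 3)/(v^2 - 3*v - 18)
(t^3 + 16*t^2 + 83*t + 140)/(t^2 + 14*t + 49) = (t^2 + 9*t + 20)/(t + 7)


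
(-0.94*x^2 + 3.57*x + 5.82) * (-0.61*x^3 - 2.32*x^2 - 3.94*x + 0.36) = 0.5734*x^5 + 0.00309999999999988*x^4 - 8.129*x^3 - 27.9066*x^2 - 21.6456*x + 2.0952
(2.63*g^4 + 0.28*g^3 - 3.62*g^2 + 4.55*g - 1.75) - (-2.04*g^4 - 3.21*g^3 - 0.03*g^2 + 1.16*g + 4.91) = 4.67*g^4 + 3.49*g^3 - 3.59*g^2 + 3.39*g - 6.66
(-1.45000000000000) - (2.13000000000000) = -3.58000000000000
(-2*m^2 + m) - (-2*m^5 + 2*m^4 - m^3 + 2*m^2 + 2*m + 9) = 2*m^5 - 2*m^4 + m^3 - 4*m^2 - m - 9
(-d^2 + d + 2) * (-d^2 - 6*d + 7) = d^4 + 5*d^3 - 15*d^2 - 5*d + 14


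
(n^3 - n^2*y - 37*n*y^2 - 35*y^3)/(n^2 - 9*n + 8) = (n^3 - n^2*y - 37*n*y^2 - 35*y^3)/(n^2 - 9*n + 8)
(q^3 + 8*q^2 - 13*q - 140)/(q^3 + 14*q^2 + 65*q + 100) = (q^2 + 3*q - 28)/(q^2 + 9*q + 20)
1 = 1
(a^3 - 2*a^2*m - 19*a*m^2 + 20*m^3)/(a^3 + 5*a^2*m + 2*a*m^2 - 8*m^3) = (a - 5*m)/(a + 2*m)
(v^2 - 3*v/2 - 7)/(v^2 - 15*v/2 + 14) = (v + 2)/(v - 4)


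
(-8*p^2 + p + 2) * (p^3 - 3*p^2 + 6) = -8*p^5 + 25*p^4 - p^3 - 54*p^2 + 6*p + 12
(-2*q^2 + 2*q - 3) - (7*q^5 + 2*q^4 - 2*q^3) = -7*q^5 - 2*q^4 + 2*q^3 - 2*q^2 + 2*q - 3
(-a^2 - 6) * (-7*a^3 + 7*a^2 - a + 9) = 7*a^5 - 7*a^4 + 43*a^3 - 51*a^2 + 6*a - 54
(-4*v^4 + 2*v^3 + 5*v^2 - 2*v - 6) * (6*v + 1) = -24*v^5 + 8*v^4 + 32*v^3 - 7*v^2 - 38*v - 6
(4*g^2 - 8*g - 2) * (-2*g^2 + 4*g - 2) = -8*g^4 + 32*g^3 - 36*g^2 + 8*g + 4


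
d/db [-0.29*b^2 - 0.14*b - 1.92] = -0.58*b - 0.14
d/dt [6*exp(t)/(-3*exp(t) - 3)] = -1/(2*cosh(t/2)^2)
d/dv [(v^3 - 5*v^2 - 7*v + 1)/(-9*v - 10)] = (-18*v^3 + 15*v^2 + 100*v + 79)/(81*v^2 + 180*v + 100)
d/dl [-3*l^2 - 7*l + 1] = -6*l - 7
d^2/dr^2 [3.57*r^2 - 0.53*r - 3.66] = 7.14000000000000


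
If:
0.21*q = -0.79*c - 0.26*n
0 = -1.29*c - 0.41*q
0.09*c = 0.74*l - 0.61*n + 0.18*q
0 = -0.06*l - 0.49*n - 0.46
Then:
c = 2.14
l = 1.02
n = -1.06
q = -6.73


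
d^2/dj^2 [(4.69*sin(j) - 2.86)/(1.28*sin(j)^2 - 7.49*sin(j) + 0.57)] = (-7.684096*sin(j)^5 - 26.220672*sin(j)^4 - 46.35904*sin(j)^3 + 103.961701*sin(j)^2 + 154.671825*sin(j) - 276.673226)/(2.097152*sin(j)^6 - 36.814848*sin(j)^5 + 218.226048*sin(j)^4 - 452.977973*sin(j)^3 + 97.178787*sin(j)^2 - 7.300503*sin(j) + 0.185193)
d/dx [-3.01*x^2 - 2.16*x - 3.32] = -6.02*x - 2.16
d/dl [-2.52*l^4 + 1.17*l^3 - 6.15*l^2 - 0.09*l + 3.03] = -10.08*l^3 + 3.51*l^2 - 12.3*l - 0.09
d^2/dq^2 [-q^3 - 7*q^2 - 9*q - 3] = -6*q - 14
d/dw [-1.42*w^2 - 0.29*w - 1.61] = -2.84*w - 0.29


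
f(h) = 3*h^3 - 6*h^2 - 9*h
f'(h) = 9*h^2 - 12*h - 9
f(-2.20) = -41.18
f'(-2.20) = 60.96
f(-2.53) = -64.22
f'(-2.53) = 78.97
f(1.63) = -17.62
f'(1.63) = -4.65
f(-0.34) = 2.25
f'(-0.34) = -3.88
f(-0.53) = 2.64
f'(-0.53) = -0.11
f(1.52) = -17.01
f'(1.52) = -6.45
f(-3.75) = -208.83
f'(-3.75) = 162.56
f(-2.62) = -71.56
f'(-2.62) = 84.22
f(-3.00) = -108.00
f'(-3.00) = 108.00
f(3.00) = 0.00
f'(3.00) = 36.00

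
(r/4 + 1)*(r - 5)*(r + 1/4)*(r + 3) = r^4/4 + 9*r^3/16 - 45*r^2/8 - 263*r/16 - 15/4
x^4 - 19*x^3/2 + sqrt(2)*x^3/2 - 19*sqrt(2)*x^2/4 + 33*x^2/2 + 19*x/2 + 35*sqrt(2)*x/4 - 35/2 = (x - 7)*(x - 5/2)*(x - sqrt(2)/2)*(x + sqrt(2))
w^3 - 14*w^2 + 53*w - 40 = (w - 8)*(w - 5)*(w - 1)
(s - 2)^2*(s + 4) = s^3 - 12*s + 16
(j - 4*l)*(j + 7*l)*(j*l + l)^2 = j^4*l^2 + 3*j^3*l^3 + 2*j^3*l^2 - 28*j^2*l^4 + 6*j^2*l^3 + j^2*l^2 - 56*j*l^4 + 3*j*l^3 - 28*l^4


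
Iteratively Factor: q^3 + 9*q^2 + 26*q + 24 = (q + 3)*(q^2 + 6*q + 8) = (q + 2)*(q + 3)*(q + 4)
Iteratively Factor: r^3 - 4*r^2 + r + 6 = (r - 3)*(r^2 - r - 2) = (r - 3)*(r + 1)*(r - 2)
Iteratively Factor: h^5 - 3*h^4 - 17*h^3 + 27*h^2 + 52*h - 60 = (h + 3)*(h^4 - 6*h^3 + h^2 + 24*h - 20) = (h - 2)*(h + 3)*(h^3 - 4*h^2 - 7*h + 10) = (h - 2)*(h + 2)*(h + 3)*(h^2 - 6*h + 5) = (h - 5)*(h - 2)*(h + 2)*(h + 3)*(h - 1)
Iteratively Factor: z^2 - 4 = (z - 2)*(z + 2)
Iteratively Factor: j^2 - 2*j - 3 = (j - 3)*(j + 1)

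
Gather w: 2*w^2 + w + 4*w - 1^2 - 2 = 2*w^2 + 5*w - 3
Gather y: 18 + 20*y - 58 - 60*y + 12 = -40*y - 28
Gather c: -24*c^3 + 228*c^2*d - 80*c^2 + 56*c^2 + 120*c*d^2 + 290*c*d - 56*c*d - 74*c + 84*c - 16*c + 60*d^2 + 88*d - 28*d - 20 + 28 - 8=-24*c^3 + c^2*(228*d - 24) + c*(120*d^2 + 234*d - 6) + 60*d^2 + 60*d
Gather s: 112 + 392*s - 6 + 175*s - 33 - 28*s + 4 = 539*s + 77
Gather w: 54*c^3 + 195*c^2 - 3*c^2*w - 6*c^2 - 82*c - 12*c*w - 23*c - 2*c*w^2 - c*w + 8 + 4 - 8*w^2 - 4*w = 54*c^3 + 189*c^2 - 105*c + w^2*(-2*c - 8) + w*(-3*c^2 - 13*c - 4) + 12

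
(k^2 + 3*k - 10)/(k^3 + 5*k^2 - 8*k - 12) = (k + 5)/(k^2 + 7*k + 6)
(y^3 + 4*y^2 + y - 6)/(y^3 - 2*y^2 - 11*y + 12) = (y + 2)/(y - 4)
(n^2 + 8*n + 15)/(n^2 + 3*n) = (n + 5)/n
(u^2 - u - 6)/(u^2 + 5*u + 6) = (u - 3)/(u + 3)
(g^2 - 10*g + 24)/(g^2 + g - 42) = (g - 4)/(g + 7)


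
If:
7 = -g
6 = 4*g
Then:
No Solution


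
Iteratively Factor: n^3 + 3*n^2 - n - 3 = (n + 3)*(n^2 - 1) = (n - 1)*(n + 3)*(n + 1)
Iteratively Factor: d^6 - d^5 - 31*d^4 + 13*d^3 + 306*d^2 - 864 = (d - 4)*(d^5 + 3*d^4 - 19*d^3 - 63*d^2 + 54*d + 216) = (d - 4)*(d + 3)*(d^4 - 19*d^2 - 6*d + 72) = (d - 4)*(d + 3)^2*(d^3 - 3*d^2 - 10*d + 24) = (d - 4)*(d - 2)*(d + 3)^2*(d^2 - d - 12) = (d - 4)*(d - 2)*(d + 3)^3*(d - 4)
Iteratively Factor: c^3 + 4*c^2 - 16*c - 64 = (c + 4)*(c^2 - 16) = (c - 4)*(c + 4)*(c + 4)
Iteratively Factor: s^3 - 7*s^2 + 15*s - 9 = (s - 1)*(s^2 - 6*s + 9) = (s - 3)*(s - 1)*(s - 3)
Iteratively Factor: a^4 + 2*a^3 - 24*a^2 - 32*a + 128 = (a - 4)*(a^3 + 6*a^2 - 32) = (a - 4)*(a + 4)*(a^2 + 2*a - 8) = (a - 4)*(a - 2)*(a + 4)*(a + 4)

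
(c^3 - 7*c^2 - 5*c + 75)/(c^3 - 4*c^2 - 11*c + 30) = (c - 5)/(c - 2)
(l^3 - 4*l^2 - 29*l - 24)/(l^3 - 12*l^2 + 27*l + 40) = (l + 3)/(l - 5)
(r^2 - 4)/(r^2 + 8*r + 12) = (r - 2)/(r + 6)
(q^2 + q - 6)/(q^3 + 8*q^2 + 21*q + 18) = (q - 2)/(q^2 + 5*q + 6)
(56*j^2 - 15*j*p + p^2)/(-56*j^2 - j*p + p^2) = (-7*j + p)/(7*j + p)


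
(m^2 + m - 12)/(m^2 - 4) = (m^2 + m - 12)/(m^2 - 4)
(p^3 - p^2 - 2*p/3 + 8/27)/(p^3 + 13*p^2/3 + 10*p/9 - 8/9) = (p - 4/3)/(p + 4)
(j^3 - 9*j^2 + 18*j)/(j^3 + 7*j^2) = (j^2 - 9*j + 18)/(j*(j + 7))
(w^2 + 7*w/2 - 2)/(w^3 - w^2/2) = (w + 4)/w^2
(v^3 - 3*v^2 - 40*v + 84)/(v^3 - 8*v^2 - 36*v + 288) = (v^2 - 9*v + 14)/(v^2 - 14*v + 48)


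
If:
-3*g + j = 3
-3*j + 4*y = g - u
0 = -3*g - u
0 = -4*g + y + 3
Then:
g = 7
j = 24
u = -21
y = 25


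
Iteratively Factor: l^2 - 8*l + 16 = (l - 4)*(l - 4)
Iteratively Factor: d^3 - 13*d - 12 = (d + 3)*(d^2 - 3*d - 4) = (d + 1)*(d + 3)*(d - 4)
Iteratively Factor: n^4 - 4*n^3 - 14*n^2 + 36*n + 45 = (n - 3)*(n^3 - n^2 - 17*n - 15) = (n - 3)*(n + 1)*(n^2 - 2*n - 15) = (n - 5)*(n - 3)*(n + 1)*(n + 3)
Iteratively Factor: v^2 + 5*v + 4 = (v + 4)*(v + 1)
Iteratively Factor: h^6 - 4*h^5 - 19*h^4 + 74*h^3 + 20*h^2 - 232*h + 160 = (h - 5)*(h^5 + h^4 - 14*h^3 + 4*h^2 + 40*h - 32) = (h - 5)*(h + 2)*(h^4 - h^3 - 12*h^2 + 28*h - 16) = (h - 5)*(h - 2)*(h + 2)*(h^3 + h^2 - 10*h + 8) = (h - 5)*(h - 2)*(h + 2)*(h + 4)*(h^2 - 3*h + 2) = (h - 5)*(h - 2)^2*(h + 2)*(h + 4)*(h - 1)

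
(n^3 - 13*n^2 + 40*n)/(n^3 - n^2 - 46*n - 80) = n*(n - 5)/(n^2 + 7*n + 10)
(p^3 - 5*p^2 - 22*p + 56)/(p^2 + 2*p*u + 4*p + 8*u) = (p^2 - 9*p + 14)/(p + 2*u)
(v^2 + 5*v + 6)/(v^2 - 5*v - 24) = (v + 2)/(v - 8)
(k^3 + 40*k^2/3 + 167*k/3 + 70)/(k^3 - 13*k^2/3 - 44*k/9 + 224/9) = 3*(k^2 + 11*k + 30)/(3*k^2 - 20*k + 32)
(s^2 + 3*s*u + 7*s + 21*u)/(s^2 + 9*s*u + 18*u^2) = (s + 7)/(s + 6*u)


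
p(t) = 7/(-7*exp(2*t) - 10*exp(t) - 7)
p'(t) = 7*(14*exp(2*t) + 10*exp(t))/(-7*exp(2*t) - 10*exp(t) - 7)^2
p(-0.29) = -0.38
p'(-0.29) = 0.32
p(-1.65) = -0.76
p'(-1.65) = 0.20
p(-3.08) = -0.94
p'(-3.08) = 0.06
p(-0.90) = -0.57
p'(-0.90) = 0.30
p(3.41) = -0.00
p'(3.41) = 0.00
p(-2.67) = -0.91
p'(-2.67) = 0.09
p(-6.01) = -1.00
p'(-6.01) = 0.00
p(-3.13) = -0.94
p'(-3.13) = 0.06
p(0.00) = -0.29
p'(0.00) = 0.29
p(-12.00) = -1.00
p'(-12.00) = 0.00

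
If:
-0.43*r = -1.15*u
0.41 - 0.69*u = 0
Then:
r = 1.59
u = 0.59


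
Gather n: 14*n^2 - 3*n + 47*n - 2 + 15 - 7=14*n^2 + 44*n + 6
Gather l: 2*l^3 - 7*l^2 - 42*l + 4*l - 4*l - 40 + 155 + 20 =2*l^3 - 7*l^2 - 42*l + 135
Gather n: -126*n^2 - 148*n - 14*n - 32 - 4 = -126*n^2 - 162*n - 36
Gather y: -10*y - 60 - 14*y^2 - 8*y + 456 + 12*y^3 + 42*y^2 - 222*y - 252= 12*y^3 + 28*y^2 - 240*y + 144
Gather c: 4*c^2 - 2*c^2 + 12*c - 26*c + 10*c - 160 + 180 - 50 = 2*c^2 - 4*c - 30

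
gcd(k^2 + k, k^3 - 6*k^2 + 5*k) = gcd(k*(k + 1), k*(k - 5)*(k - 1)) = k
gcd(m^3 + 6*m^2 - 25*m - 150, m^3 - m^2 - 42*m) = m + 6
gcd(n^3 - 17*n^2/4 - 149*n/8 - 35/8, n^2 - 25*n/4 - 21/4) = n - 7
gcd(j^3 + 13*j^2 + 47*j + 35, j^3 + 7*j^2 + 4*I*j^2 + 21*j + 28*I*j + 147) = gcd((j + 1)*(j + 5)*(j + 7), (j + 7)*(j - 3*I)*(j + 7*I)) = j + 7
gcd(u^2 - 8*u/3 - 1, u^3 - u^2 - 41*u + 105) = u - 3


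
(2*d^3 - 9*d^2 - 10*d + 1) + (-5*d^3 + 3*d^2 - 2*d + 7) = -3*d^3 - 6*d^2 - 12*d + 8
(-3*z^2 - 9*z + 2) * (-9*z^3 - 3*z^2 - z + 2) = 27*z^5 + 90*z^4 + 12*z^3 - 3*z^2 - 20*z + 4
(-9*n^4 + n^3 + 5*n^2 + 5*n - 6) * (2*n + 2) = -18*n^5 - 16*n^4 + 12*n^3 + 20*n^2 - 2*n - 12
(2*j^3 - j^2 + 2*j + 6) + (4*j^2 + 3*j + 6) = 2*j^3 + 3*j^2 + 5*j + 12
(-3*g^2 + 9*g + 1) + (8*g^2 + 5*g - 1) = 5*g^2 + 14*g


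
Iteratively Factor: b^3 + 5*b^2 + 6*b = (b + 2)*(b^2 + 3*b) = (b + 2)*(b + 3)*(b)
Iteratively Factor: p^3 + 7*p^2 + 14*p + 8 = (p + 4)*(p^2 + 3*p + 2) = (p + 2)*(p + 4)*(p + 1)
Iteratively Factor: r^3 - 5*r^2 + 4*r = (r)*(r^2 - 5*r + 4) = r*(r - 1)*(r - 4)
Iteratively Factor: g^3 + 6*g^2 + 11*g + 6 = (g + 2)*(g^2 + 4*g + 3) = (g + 2)*(g + 3)*(g + 1)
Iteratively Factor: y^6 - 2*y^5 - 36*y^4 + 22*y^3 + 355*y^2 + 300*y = (y + 3)*(y^5 - 5*y^4 - 21*y^3 + 85*y^2 + 100*y) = (y + 1)*(y + 3)*(y^4 - 6*y^3 - 15*y^2 + 100*y) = y*(y + 1)*(y + 3)*(y^3 - 6*y^2 - 15*y + 100) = y*(y + 1)*(y + 3)*(y + 4)*(y^2 - 10*y + 25) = y*(y - 5)*(y + 1)*(y + 3)*(y + 4)*(y - 5)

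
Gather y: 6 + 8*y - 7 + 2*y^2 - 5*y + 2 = 2*y^2 + 3*y + 1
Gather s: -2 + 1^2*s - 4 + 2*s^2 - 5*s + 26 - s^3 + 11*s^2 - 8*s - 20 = -s^3 + 13*s^2 - 12*s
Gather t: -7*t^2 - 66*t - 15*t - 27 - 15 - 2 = -7*t^2 - 81*t - 44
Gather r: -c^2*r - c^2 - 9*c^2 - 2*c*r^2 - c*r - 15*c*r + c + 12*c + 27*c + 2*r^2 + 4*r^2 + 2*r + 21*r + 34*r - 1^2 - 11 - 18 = -10*c^2 + 40*c + r^2*(6 - 2*c) + r*(-c^2 - 16*c + 57) - 30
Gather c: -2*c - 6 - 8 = -2*c - 14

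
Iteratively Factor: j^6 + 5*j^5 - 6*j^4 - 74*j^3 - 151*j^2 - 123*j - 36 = (j + 1)*(j^5 + 4*j^4 - 10*j^3 - 64*j^2 - 87*j - 36) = (j - 4)*(j + 1)*(j^4 + 8*j^3 + 22*j^2 + 24*j + 9) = (j - 4)*(j + 1)^2*(j^3 + 7*j^2 + 15*j + 9) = (j - 4)*(j + 1)^2*(j + 3)*(j^2 + 4*j + 3) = (j - 4)*(j + 1)^3*(j + 3)*(j + 3)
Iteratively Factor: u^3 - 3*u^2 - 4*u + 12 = (u + 2)*(u^2 - 5*u + 6) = (u - 2)*(u + 2)*(u - 3)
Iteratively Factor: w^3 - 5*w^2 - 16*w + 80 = (w - 5)*(w^2 - 16) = (w - 5)*(w + 4)*(w - 4)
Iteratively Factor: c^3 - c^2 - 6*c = (c + 2)*(c^2 - 3*c) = c*(c + 2)*(c - 3)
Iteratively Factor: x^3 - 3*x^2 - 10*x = (x)*(x^2 - 3*x - 10) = x*(x + 2)*(x - 5)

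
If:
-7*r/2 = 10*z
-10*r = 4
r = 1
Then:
No Solution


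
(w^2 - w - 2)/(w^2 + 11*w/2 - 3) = 2*(w^2 - w - 2)/(2*w^2 + 11*w - 6)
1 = 1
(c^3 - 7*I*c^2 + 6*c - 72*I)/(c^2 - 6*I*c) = c - I + 12/c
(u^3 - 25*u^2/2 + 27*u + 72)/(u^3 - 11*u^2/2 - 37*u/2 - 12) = (u - 6)/(u + 1)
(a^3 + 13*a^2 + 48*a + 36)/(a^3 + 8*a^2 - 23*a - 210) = (a^2 + 7*a + 6)/(a^2 + 2*a - 35)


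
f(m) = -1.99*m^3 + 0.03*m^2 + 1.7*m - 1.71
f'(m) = -5.97*m^2 + 0.06*m + 1.7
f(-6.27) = 479.33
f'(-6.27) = -233.37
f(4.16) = -137.38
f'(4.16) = -101.36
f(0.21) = -1.37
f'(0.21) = 1.45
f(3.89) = -111.78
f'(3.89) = -88.41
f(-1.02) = -1.30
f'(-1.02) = -4.57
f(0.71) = -1.20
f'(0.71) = -1.27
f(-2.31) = 19.05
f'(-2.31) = -30.30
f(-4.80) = 210.90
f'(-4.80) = -136.14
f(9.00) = -1434.69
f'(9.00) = -481.33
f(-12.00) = 3420.93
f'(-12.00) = -858.70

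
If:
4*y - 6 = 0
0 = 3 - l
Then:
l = 3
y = 3/2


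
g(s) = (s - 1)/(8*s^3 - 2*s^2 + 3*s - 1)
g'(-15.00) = 0.00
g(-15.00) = 0.00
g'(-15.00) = 0.00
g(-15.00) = 0.00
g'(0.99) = 0.13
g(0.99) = -0.00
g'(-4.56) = 0.00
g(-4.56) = 0.01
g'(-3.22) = 0.01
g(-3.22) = 0.01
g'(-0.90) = 0.31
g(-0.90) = 0.17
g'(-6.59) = 0.00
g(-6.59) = 0.00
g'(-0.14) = 1.42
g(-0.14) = 0.77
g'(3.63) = -0.00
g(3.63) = 0.01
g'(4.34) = -0.00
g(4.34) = 0.01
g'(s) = (s - 1)*(-24*s^2 + 4*s - 3)/(8*s^3 - 2*s^2 + 3*s - 1)^2 + 1/(8*s^3 - 2*s^2 + 3*s - 1)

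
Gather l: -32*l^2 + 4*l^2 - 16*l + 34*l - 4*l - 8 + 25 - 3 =-28*l^2 + 14*l + 14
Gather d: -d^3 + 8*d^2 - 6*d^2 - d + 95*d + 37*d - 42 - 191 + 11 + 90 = -d^3 + 2*d^2 + 131*d - 132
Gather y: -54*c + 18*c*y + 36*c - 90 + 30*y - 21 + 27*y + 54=-18*c + y*(18*c + 57) - 57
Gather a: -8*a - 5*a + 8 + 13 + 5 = 26 - 13*a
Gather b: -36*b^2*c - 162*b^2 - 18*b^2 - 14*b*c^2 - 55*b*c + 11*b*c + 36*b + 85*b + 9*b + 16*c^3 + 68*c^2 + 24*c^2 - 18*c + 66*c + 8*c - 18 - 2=b^2*(-36*c - 180) + b*(-14*c^2 - 44*c + 130) + 16*c^3 + 92*c^2 + 56*c - 20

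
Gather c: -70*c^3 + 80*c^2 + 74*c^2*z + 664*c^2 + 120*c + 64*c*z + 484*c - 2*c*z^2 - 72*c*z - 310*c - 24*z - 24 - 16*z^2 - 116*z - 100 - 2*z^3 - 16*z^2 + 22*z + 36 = -70*c^3 + c^2*(74*z + 744) + c*(-2*z^2 - 8*z + 294) - 2*z^3 - 32*z^2 - 118*z - 88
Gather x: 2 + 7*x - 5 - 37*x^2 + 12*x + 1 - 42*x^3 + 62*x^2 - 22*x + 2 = -42*x^3 + 25*x^2 - 3*x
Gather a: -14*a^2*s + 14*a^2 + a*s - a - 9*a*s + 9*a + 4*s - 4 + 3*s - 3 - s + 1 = a^2*(14 - 14*s) + a*(8 - 8*s) + 6*s - 6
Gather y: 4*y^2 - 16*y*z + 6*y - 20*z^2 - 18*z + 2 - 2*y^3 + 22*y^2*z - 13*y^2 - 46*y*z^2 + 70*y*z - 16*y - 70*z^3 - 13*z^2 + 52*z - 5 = -2*y^3 + y^2*(22*z - 9) + y*(-46*z^2 + 54*z - 10) - 70*z^3 - 33*z^2 + 34*z - 3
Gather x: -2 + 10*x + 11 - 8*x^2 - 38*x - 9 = -8*x^2 - 28*x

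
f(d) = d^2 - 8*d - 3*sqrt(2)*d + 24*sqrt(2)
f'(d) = 2*d - 8 - 3*sqrt(2)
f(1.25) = 20.20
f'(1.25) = -9.74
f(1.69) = 16.11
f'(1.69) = -8.86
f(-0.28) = 37.45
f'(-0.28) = -12.80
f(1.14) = 21.28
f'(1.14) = -9.96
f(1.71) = 15.93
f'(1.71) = -8.82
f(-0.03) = 34.31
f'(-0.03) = -12.30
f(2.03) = 13.21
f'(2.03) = -8.18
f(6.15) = -3.53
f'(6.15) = 0.06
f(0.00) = 33.94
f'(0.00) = -12.24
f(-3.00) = 79.67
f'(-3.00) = -18.24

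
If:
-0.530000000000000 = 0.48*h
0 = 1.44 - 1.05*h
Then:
No Solution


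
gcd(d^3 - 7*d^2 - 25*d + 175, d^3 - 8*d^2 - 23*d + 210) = d^2 - 2*d - 35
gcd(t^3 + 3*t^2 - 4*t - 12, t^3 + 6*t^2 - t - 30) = t^2 + t - 6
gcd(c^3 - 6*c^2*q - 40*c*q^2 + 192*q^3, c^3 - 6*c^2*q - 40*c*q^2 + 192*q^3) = c^3 - 6*c^2*q - 40*c*q^2 + 192*q^3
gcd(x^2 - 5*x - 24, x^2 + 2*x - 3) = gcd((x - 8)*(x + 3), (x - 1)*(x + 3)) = x + 3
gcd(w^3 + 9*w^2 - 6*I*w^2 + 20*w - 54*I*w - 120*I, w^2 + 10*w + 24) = w + 4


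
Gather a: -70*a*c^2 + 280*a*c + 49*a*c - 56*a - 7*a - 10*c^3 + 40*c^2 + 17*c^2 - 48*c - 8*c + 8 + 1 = a*(-70*c^2 + 329*c - 63) - 10*c^3 + 57*c^2 - 56*c + 9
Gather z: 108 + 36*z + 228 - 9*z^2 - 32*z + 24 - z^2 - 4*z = 360 - 10*z^2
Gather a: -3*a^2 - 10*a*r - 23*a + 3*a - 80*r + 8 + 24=-3*a^2 + a*(-10*r - 20) - 80*r + 32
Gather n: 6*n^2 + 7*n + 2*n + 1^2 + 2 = 6*n^2 + 9*n + 3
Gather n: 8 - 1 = 7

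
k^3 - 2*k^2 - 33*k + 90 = (k - 5)*(k - 3)*(k + 6)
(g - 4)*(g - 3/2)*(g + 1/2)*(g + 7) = g^4 + 2*g^3 - 127*g^2/4 + 103*g/4 + 21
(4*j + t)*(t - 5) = 4*j*t - 20*j + t^2 - 5*t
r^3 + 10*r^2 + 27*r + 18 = (r + 1)*(r + 3)*(r + 6)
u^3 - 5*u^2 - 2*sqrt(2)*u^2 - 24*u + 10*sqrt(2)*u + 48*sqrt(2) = (u - 8)*(u + 3)*(u - 2*sqrt(2))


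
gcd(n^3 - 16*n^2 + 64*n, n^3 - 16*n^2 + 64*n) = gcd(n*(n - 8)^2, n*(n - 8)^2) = n^3 - 16*n^2 + 64*n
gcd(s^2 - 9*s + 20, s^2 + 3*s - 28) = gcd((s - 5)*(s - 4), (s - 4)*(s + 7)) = s - 4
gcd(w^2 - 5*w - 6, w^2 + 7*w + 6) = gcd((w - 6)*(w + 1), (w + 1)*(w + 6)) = w + 1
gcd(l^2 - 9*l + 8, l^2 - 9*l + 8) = l^2 - 9*l + 8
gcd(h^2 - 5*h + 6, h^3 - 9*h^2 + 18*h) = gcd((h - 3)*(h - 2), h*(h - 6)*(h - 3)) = h - 3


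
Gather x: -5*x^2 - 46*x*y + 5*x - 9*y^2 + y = -5*x^2 + x*(5 - 46*y) - 9*y^2 + y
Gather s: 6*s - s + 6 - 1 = 5*s + 5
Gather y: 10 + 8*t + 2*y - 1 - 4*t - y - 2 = 4*t + y + 7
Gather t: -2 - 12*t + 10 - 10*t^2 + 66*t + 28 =-10*t^2 + 54*t + 36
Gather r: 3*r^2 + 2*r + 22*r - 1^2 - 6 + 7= 3*r^2 + 24*r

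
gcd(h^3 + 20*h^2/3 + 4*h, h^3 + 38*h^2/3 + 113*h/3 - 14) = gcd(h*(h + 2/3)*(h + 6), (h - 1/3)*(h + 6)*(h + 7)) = h + 6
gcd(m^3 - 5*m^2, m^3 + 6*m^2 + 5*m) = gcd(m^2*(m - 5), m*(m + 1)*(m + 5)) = m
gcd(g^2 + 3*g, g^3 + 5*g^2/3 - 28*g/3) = g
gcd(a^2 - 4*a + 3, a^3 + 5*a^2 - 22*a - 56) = 1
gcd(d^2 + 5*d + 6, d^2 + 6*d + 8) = d + 2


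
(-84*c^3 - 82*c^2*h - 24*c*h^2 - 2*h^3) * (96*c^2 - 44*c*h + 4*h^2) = -8064*c^5 - 4176*c^4*h + 968*c^3*h^2 + 536*c^2*h^3 - 8*c*h^4 - 8*h^5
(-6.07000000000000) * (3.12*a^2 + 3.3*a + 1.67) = -18.9384*a^2 - 20.031*a - 10.1369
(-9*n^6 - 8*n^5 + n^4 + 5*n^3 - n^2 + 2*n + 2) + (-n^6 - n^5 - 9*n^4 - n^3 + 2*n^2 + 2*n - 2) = -10*n^6 - 9*n^5 - 8*n^4 + 4*n^3 + n^2 + 4*n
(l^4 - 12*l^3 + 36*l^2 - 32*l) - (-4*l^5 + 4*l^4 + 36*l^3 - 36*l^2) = 4*l^5 - 3*l^4 - 48*l^3 + 72*l^2 - 32*l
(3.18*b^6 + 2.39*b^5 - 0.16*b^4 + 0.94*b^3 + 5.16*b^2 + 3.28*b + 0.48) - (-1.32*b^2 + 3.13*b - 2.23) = 3.18*b^6 + 2.39*b^5 - 0.16*b^4 + 0.94*b^3 + 6.48*b^2 + 0.15*b + 2.71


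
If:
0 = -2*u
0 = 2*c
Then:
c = 0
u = 0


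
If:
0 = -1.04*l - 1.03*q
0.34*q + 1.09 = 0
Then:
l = 3.18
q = -3.21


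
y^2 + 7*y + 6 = (y + 1)*(y + 6)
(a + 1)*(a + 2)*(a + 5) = a^3 + 8*a^2 + 17*a + 10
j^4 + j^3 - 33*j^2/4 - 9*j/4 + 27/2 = (j - 2)*(j - 3/2)*(j + 3/2)*(j + 3)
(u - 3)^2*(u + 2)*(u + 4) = u^4 - 19*u^2 + 6*u + 72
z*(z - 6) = z^2 - 6*z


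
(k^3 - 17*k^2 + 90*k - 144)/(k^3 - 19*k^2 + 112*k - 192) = (k - 6)/(k - 8)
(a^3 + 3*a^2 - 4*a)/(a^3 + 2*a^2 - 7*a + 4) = a/(a - 1)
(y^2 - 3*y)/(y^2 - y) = (y - 3)/(y - 1)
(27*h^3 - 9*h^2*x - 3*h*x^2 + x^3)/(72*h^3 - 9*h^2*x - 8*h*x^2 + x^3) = (-3*h + x)/(-8*h + x)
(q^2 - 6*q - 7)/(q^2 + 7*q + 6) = (q - 7)/(q + 6)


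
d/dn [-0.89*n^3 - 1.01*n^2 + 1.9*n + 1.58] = -2.67*n^2 - 2.02*n + 1.9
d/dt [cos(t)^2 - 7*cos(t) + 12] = (7 - 2*cos(t))*sin(t)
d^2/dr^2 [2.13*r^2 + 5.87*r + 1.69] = 4.26000000000000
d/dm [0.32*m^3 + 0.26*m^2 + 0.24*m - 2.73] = 0.96*m^2 + 0.52*m + 0.24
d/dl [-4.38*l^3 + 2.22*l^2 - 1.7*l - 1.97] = -13.14*l^2 + 4.44*l - 1.7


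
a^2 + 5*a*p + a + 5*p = (a + 1)*(a + 5*p)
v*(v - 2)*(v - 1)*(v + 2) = v^4 - v^3 - 4*v^2 + 4*v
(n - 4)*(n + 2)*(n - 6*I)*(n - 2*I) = n^4 - 2*n^3 - 8*I*n^3 - 20*n^2 + 16*I*n^2 + 24*n + 64*I*n + 96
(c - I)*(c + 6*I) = c^2 + 5*I*c + 6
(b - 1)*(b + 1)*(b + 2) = b^3 + 2*b^2 - b - 2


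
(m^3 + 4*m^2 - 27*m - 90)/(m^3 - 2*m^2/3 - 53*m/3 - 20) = 3*(m + 6)/(3*m + 4)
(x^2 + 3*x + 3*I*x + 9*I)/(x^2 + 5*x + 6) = (x + 3*I)/(x + 2)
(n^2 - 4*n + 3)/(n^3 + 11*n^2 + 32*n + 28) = (n^2 - 4*n + 3)/(n^3 + 11*n^2 + 32*n + 28)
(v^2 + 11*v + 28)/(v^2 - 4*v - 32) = (v + 7)/(v - 8)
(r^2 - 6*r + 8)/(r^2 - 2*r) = (r - 4)/r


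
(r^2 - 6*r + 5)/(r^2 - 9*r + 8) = (r - 5)/(r - 8)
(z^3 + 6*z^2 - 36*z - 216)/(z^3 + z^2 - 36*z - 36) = (z + 6)/(z + 1)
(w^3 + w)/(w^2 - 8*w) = (w^2 + 1)/(w - 8)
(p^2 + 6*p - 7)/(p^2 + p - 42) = (p - 1)/(p - 6)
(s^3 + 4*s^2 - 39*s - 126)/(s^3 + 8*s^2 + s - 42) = (s - 6)/(s - 2)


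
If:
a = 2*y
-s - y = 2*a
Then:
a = 2*y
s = -5*y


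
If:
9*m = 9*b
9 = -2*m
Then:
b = -9/2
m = -9/2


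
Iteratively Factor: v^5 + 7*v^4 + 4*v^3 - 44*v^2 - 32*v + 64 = (v - 2)*(v^4 + 9*v^3 + 22*v^2 - 32) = (v - 2)*(v - 1)*(v^3 + 10*v^2 + 32*v + 32) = (v - 2)*(v - 1)*(v + 4)*(v^2 + 6*v + 8) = (v - 2)*(v - 1)*(v + 2)*(v + 4)*(v + 4)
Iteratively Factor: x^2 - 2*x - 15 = (x + 3)*(x - 5)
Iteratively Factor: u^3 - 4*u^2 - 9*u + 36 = (u + 3)*(u^2 - 7*u + 12) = (u - 3)*(u + 3)*(u - 4)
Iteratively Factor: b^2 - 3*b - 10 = (b + 2)*(b - 5)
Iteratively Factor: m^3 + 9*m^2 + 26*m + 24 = (m + 4)*(m^2 + 5*m + 6) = (m + 2)*(m + 4)*(m + 3)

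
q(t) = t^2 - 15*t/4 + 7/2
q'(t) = 2*t - 15/4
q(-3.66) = 30.62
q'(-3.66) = -11.07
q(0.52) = 1.82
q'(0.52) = -2.71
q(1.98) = -0.00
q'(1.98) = 0.21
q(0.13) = 3.03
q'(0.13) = -3.49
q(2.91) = 1.06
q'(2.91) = 2.07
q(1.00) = 0.75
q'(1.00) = -1.75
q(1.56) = 0.08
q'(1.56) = -0.63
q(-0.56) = 5.91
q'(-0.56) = -4.87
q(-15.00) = 284.75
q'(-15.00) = -33.75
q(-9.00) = 118.25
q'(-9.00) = -21.75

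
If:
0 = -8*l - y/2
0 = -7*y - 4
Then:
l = 1/28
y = -4/7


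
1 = 1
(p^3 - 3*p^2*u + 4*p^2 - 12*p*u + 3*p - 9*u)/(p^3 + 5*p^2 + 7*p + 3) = (p - 3*u)/(p + 1)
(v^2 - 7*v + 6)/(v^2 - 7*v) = (v^2 - 7*v + 6)/(v*(v - 7))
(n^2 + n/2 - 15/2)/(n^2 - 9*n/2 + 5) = (n + 3)/(n - 2)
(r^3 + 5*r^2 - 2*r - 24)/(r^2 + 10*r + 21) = (r^2 + 2*r - 8)/(r + 7)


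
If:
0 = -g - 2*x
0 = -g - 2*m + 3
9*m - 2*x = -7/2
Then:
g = 34/7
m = -13/14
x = -17/7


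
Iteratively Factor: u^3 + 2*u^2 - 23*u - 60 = (u + 3)*(u^2 - u - 20) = (u + 3)*(u + 4)*(u - 5)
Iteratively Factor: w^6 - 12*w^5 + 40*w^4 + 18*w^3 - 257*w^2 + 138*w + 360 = (w - 5)*(w^5 - 7*w^4 + 5*w^3 + 43*w^2 - 42*w - 72) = (w - 5)*(w - 4)*(w^4 - 3*w^3 - 7*w^2 + 15*w + 18) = (w - 5)*(w - 4)*(w - 3)*(w^3 - 7*w - 6) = (w - 5)*(w - 4)*(w - 3)^2*(w^2 + 3*w + 2) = (w - 5)*(w - 4)*(w - 3)^2*(w + 1)*(w + 2)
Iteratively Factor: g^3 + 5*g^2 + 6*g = (g + 2)*(g^2 + 3*g) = (g + 2)*(g + 3)*(g)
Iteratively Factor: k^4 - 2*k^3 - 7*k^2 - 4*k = (k + 1)*(k^3 - 3*k^2 - 4*k) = (k - 4)*(k + 1)*(k^2 + k) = (k - 4)*(k + 1)^2*(k)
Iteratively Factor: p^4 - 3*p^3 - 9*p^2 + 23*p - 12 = (p + 3)*(p^3 - 6*p^2 + 9*p - 4) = (p - 1)*(p + 3)*(p^2 - 5*p + 4) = (p - 1)^2*(p + 3)*(p - 4)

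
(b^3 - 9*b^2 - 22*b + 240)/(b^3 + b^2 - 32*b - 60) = (b - 8)/(b + 2)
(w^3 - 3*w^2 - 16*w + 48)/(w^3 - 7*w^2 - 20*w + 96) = (w - 4)/(w - 8)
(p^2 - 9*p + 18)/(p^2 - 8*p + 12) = (p - 3)/(p - 2)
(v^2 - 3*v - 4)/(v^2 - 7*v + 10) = (v^2 - 3*v - 4)/(v^2 - 7*v + 10)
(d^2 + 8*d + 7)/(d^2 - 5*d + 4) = (d^2 + 8*d + 7)/(d^2 - 5*d + 4)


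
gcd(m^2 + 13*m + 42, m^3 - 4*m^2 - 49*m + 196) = m + 7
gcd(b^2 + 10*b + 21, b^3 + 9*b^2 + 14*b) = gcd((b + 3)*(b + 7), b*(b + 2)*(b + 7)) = b + 7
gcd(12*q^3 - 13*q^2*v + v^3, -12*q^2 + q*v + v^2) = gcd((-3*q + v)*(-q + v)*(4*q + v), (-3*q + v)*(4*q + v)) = 12*q^2 - q*v - v^2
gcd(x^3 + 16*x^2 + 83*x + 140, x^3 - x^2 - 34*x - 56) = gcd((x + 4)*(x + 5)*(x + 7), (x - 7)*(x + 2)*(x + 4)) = x + 4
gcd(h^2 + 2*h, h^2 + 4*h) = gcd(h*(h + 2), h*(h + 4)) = h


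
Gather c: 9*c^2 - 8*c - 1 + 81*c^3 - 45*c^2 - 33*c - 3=81*c^3 - 36*c^2 - 41*c - 4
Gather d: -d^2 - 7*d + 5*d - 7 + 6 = -d^2 - 2*d - 1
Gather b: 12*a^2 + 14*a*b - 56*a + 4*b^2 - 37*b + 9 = 12*a^2 - 56*a + 4*b^2 + b*(14*a - 37) + 9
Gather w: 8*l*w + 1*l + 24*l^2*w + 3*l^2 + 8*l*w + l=3*l^2 + 2*l + w*(24*l^2 + 16*l)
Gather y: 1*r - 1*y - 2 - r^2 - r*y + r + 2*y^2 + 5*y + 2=-r^2 + 2*r + 2*y^2 + y*(4 - r)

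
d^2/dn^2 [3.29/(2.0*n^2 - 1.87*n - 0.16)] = (26.32*n^2 - 24.6092*n - 3.29*(4.0*n - 1.87)*(8.0*n - 3.74) - 2.1056)/(-2.0*n^2 + 1.87*n + 0.16)^3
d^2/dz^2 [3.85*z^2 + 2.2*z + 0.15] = 7.70000000000000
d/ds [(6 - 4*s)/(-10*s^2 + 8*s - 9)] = 4*(-10*s^2 + 30*s - 3)/(100*s^4 - 160*s^3 + 244*s^2 - 144*s + 81)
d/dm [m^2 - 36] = 2*m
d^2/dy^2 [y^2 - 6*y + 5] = 2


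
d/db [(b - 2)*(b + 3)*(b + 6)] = b*(3*b + 14)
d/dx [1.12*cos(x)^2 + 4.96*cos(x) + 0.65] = -(2.24*cos(x) + 4.96)*sin(x)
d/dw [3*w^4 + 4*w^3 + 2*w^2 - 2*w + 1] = 12*w^3 + 12*w^2 + 4*w - 2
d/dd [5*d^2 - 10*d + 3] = 10*d - 10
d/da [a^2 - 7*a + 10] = 2*a - 7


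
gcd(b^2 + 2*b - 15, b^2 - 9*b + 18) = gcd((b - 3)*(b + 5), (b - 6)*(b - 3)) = b - 3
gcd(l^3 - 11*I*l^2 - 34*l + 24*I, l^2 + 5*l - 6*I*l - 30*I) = l - 6*I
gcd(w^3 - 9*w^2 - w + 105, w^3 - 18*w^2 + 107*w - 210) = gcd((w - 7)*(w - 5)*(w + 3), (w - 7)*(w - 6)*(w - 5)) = w^2 - 12*w + 35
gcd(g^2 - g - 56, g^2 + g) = 1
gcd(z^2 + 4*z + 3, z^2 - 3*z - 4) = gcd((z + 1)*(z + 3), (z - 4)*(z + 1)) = z + 1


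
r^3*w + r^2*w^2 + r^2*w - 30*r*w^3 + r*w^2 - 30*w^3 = (r - 5*w)*(r + 6*w)*(r*w + w)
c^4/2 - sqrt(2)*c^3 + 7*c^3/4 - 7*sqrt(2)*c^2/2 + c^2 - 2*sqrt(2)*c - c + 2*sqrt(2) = (c/2 + 1)*(c - 1/2)*(c + 2)*(c - 2*sqrt(2))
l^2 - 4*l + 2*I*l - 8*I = (l - 4)*(l + 2*I)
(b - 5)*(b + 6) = b^2 + b - 30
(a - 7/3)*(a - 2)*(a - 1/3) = a^3 - 14*a^2/3 + 55*a/9 - 14/9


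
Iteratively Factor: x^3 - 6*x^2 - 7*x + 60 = (x - 4)*(x^2 - 2*x - 15) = (x - 5)*(x - 4)*(x + 3)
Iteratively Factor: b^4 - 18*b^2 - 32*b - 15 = (b + 1)*(b^3 - b^2 - 17*b - 15) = (b + 1)*(b + 3)*(b^2 - 4*b - 5) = (b - 5)*(b + 1)*(b + 3)*(b + 1)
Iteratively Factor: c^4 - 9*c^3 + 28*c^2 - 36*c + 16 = (c - 2)*(c^3 - 7*c^2 + 14*c - 8) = (c - 2)^2*(c^2 - 5*c + 4) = (c - 4)*(c - 2)^2*(c - 1)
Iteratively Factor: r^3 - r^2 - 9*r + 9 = (r + 3)*(r^2 - 4*r + 3) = (r - 1)*(r + 3)*(r - 3)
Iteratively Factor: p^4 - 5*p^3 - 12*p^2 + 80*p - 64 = (p + 4)*(p^3 - 9*p^2 + 24*p - 16) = (p - 4)*(p + 4)*(p^2 - 5*p + 4) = (p - 4)^2*(p + 4)*(p - 1)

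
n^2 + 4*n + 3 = (n + 1)*(n + 3)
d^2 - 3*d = d*(d - 3)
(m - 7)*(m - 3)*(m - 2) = m^3 - 12*m^2 + 41*m - 42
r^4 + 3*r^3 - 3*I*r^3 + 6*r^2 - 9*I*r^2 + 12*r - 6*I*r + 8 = (r + 1)*(r + 2)*(r - 4*I)*(r + I)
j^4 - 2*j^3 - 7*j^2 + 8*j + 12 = (j - 3)*(j - 2)*(j + 1)*(j + 2)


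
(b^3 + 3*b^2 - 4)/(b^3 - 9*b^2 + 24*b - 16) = (b^2 + 4*b + 4)/(b^2 - 8*b + 16)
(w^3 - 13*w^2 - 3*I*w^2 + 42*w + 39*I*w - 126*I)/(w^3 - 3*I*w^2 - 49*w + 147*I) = (w - 6)/(w + 7)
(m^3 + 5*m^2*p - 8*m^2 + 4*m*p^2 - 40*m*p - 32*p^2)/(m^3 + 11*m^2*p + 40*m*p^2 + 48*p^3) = (m^2 + m*p - 8*m - 8*p)/(m^2 + 7*m*p + 12*p^2)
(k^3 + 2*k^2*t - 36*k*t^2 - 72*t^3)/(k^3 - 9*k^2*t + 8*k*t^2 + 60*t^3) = (-k - 6*t)/(-k + 5*t)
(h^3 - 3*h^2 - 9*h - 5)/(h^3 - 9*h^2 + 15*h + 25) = (h + 1)/(h - 5)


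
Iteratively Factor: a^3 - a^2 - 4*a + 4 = (a + 2)*(a^2 - 3*a + 2) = (a - 2)*(a + 2)*(a - 1)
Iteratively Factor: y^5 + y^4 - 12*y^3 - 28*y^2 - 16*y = (y + 2)*(y^4 - y^3 - 10*y^2 - 8*y) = (y + 2)^2*(y^3 - 3*y^2 - 4*y) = (y + 1)*(y + 2)^2*(y^2 - 4*y) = (y - 4)*(y + 1)*(y + 2)^2*(y)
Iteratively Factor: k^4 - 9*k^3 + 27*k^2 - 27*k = (k - 3)*(k^3 - 6*k^2 + 9*k) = (k - 3)^2*(k^2 - 3*k) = (k - 3)^3*(k)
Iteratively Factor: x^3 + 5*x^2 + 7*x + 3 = (x + 1)*(x^2 + 4*x + 3) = (x + 1)^2*(x + 3)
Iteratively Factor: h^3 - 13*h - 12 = (h - 4)*(h^2 + 4*h + 3) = (h - 4)*(h + 1)*(h + 3)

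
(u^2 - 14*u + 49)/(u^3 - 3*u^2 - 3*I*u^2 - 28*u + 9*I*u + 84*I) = (u - 7)/(u^2 + u*(4 - 3*I) - 12*I)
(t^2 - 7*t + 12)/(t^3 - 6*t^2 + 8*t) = (t - 3)/(t*(t - 2))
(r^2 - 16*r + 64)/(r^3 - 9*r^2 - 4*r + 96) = (r - 8)/(r^2 - r - 12)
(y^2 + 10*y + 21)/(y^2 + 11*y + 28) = (y + 3)/(y + 4)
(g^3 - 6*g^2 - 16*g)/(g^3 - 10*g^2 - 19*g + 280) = g*(g + 2)/(g^2 - 2*g - 35)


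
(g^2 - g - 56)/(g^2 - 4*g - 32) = (g + 7)/(g + 4)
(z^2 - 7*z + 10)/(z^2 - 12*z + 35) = (z - 2)/(z - 7)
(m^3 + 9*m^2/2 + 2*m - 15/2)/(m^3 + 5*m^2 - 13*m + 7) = (2*m^2 + 11*m + 15)/(2*(m^2 + 6*m - 7))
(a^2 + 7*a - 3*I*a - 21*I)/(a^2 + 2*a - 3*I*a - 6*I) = (a + 7)/(a + 2)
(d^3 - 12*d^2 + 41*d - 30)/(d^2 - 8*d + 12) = (d^2 - 6*d + 5)/(d - 2)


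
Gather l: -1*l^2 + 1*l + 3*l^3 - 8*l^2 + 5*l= 3*l^3 - 9*l^2 + 6*l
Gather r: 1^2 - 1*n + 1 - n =2 - 2*n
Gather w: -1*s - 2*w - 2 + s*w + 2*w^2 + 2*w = s*w - s + 2*w^2 - 2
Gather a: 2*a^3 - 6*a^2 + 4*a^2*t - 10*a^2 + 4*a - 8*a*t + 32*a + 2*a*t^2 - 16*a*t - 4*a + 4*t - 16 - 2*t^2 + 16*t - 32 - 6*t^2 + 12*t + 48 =2*a^3 + a^2*(4*t - 16) + a*(2*t^2 - 24*t + 32) - 8*t^2 + 32*t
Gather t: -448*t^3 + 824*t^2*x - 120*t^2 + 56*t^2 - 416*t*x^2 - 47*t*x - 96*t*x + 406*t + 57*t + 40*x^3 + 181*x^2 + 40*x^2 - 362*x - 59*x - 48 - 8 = -448*t^3 + t^2*(824*x - 64) + t*(-416*x^2 - 143*x + 463) + 40*x^3 + 221*x^2 - 421*x - 56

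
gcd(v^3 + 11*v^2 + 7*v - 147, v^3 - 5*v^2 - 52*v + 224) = v + 7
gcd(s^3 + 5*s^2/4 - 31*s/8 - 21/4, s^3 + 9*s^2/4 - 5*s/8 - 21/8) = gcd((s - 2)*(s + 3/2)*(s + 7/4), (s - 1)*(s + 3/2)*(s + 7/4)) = s^2 + 13*s/4 + 21/8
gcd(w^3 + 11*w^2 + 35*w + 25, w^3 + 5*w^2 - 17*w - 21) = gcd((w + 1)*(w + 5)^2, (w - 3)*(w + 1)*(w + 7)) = w + 1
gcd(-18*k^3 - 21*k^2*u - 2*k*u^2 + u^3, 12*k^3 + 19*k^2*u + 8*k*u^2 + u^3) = 3*k^2 + 4*k*u + u^2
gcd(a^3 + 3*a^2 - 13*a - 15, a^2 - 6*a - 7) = a + 1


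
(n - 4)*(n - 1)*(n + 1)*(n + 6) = n^4 + 2*n^3 - 25*n^2 - 2*n + 24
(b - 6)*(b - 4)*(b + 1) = b^3 - 9*b^2 + 14*b + 24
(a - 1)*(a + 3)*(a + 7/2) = a^3 + 11*a^2/2 + 4*a - 21/2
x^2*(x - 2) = x^3 - 2*x^2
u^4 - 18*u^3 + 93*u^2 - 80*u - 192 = (u - 8)^2*(u - 3)*(u + 1)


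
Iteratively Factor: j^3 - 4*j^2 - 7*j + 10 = (j - 1)*(j^2 - 3*j - 10) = (j - 5)*(j - 1)*(j + 2)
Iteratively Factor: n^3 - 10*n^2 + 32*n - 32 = (n - 4)*(n^2 - 6*n + 8) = (n - 4)^2*(n - 2)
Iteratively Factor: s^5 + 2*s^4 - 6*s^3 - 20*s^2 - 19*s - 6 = (s + 1)*(s^4 + s^3 - 7*s^2 - 13*s - 6) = (s + 1)*(s + 2)*(s^3 - s^2 - 5*s - 3) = (s + 1)^2*(s + 2)*(s^2 - 2*s - 3) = (s - 3)*(s + 1)^2*(s + 2)*(s + 1)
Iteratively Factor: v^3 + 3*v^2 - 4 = (v + 2)*(v^2 + v - 2) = (v + 2)^2*(v - 1)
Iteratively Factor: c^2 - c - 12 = (c + 3)*(c - 4)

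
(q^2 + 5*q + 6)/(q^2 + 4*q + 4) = (q + 3)/(q + 2)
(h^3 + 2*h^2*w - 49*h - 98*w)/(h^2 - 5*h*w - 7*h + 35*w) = (-h^2 - 2*h*w - 7*h - 14*w)/(-h + 5*w)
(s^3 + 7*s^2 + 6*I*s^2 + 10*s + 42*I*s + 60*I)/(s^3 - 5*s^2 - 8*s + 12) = (s^2 + s*(5 + 6*I) + 30*I)/(s^2 - 7*s + 6)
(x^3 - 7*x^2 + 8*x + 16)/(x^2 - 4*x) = x - 3 - 4/x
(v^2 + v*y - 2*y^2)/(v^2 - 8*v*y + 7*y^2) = (-v - 2*y)/(-v + 7*y)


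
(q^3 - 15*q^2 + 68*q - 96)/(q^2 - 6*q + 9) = (q^2 - 12*q + 32)/(q - 3)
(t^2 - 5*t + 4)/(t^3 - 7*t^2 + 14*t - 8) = 1/(t - 2)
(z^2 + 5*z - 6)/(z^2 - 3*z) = (z^2 + 5*z - 6)/(z*(z - 3))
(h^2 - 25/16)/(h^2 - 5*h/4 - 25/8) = (4*h - 5)/(2*(2*h - 5))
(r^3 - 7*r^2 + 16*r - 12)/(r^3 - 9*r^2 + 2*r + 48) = (r^2 - 4*r + 4)/(r^2 - 6*r - 16)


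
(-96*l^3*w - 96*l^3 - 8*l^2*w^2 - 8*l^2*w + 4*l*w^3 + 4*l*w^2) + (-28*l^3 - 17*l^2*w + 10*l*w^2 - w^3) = -96*l^3*w - 124*l^3 - 8*l^2*w^2 - 25*l^2*w + 4*l*w^3 + 14*l*w^2 - w^3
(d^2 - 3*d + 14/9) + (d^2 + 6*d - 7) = 2*d^2 + 3*d - 49/9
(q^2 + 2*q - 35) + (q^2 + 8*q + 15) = 2*q^2 + 10*q - 20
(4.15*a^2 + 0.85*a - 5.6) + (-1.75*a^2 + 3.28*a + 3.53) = 2.4*a^2 + 4.13*a - 2.07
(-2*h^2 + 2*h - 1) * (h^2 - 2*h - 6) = -2*h^4 + 6*h^3 + 7*h^2 - 10*h + 6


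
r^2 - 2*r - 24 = (r - 6)*(r + 4)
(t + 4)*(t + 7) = t^2 + 11*t + 28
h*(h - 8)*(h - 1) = h^3 - 9*h^2 + 8*h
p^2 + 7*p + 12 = (p + 3)*(p + 4)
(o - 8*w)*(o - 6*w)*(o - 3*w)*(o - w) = o^4 - 18*o^3*w + 107*o^2*w^2 - 234*o*w^3 + 144*w^4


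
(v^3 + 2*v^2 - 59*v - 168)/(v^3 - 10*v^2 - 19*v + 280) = (v^2 + 10*v + 21)/(v^2 - 2*v - 35)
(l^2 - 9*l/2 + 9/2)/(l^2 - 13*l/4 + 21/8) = 4*(l - 3)/(4*l - 7)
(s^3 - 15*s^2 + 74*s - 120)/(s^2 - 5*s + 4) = (s^2 - 11*s + 30)/(s - 1)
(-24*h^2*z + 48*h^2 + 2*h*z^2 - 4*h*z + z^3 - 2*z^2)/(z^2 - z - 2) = (-24*h^2 + 2*h*z + z^2)/(z + 1)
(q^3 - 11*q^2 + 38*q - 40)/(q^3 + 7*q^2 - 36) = (q^2 - 9*q + 20)/(q^2 + 9*q + 18)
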